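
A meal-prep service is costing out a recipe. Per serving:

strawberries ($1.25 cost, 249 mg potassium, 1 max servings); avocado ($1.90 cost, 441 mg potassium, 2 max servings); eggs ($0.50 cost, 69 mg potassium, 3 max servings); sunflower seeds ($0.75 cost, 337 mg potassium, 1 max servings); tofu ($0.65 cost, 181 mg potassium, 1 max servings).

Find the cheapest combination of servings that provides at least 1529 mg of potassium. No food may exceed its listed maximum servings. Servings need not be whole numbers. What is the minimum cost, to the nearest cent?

Cost per mg of potassium: sunflower seeds $0.0022, tofu $0.0036, avocado $0.0043, strawberries $0.0050, eggs $0.0072.
Take 1 serving of sunflower seeds: +337.0 mg potassium for $0.75 (total $0.75, still need 1192.0 mg).
Take 1 serving of tofu: +181.0 mg potassium for $0.65 (total $1.40, still need 1011.0 mg).
Take 2 servings of avocado: +882.0 mg potassium for $3.80 (total $5.20, still need 129.0 mg).
Take 0.5181 servings of strawberries: +129.0 mg potassium for $0.65 (total $5.85, still need 0.0 mg).
Greedy by cheapest-per-mg is optimal for a single linear constraint, so the minimum cost is $5.85.

$5.85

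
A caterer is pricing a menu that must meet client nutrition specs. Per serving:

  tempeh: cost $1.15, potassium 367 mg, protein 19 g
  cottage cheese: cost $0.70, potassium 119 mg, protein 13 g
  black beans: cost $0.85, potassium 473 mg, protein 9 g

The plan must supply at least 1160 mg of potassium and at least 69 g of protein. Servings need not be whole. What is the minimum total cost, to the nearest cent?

$4.06

Minimising a linear cost over {potassium ≥ 1160, protein ≥ 69, servings ≥ 0} — the optimum is at a vertex, using one or two foods.
tempeh only: max(1160/367, 69/19) = 3.632 servings → $4.18.
cottage cheese only: max(1160/119, 69/13) = 9.748 servings → $6.82.
black beans only: max(1160/473, 69/9) = 7.667 servings → $6.52.
tempeh + cottage cheese with both tight: 2.737 servings and 1.308 servings → $4.06.
tempeh + black beans: the both-tight solution has a negative serving — not a feasible corner.
cottage cheese + black beans with both tight: 4.371 servings and 1.353 servings → $4.21.
Cheapest feasible corner: $4.06.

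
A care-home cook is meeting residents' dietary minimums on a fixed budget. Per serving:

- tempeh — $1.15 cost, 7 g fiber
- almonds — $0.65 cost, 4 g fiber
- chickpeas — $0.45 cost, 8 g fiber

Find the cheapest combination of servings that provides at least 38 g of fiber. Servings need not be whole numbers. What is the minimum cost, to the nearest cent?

$2.14

Cost per g of fiber: chickpeas $0.0563, almonds $0.1625, tempeh $0.1643.
With no serving limits, use only chickpeas: 38 g / 8 g = 4.75 servings × $0.45 = $2.14.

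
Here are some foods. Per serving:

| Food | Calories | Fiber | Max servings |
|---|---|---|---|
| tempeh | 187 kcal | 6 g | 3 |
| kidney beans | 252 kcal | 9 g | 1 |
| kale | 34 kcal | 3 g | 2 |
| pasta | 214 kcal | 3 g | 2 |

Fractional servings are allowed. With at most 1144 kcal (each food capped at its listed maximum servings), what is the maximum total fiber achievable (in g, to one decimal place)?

Fiber per kcal: kale 0.08824, kidney beans 0.03571, tempeh 0.03209, pasta 0.01402.
Take 2 servings of kale: uses 68 kcal, +6.0 g fiber (running total 6.0 g).
Take 1 serving of kidney beans: uses 252 kcal, +9.0 g fiber (running total 15.0 g).
Take 3 servings of tempeh: uses 561 kcal, +18.0 g fiber (running total 33.0 g).
Take 1.229 servings of pasta: uses 263 kcal, +3.7 g fiber (running total 36.7 g).
Filling greedily by fiber-per-kcal is optimal for one linear limit, giving 36.7 g.

36.7 g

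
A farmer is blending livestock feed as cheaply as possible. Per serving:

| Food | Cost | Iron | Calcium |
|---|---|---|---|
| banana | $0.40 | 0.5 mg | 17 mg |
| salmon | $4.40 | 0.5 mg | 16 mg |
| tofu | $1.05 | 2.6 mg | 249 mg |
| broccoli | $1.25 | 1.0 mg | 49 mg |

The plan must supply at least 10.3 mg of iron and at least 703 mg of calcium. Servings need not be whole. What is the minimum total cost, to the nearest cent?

$4.16

This is a tiny linear program; its minimum lies at a vertex of the feasible set. List the vertices and price them.
banana only: max(10.3/0.5, 703/17) = 41.35 servings → $16.54.
salmon only: max(10.3/0.5, 703/16) = 43.94 servings → $193.32.
tofu only: max(10.3/2.6, 703/249) = 3.962 servings → $4.16.
broccoli only: max(10.3/1.0, 703/49) = 14.35 servings → $17.93.
banana + salmon: intersection lies outside the first quadrant.
banana + tofu with both tight: 9.177 servings and 2.197 servings → $5.98.
banana + broccoli: intersection lies outside the first quadrant.
salmon + tofu with both tight: 8.889 servings and 2.252 servings → $41.48.
salmon + broccoli: intersection lies outside the first quadrant.
tofu + broccoli with both tight: 1.631 servings and 6.06 servings → $9.29.
Cheapest feasible corner: $4.16.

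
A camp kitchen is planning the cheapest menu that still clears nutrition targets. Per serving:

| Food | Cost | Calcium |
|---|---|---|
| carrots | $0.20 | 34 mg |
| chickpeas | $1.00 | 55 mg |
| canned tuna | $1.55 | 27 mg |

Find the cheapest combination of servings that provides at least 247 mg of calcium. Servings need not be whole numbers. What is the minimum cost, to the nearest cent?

Cost per mg of calcium: carrots $0.0059, chickpeas $0.0182, canned tuna $0.0574.
With no serving limits, use only carrots: 247 mg / 34 mg = 7.265 servings × $0.20 = $1.45.

$1.45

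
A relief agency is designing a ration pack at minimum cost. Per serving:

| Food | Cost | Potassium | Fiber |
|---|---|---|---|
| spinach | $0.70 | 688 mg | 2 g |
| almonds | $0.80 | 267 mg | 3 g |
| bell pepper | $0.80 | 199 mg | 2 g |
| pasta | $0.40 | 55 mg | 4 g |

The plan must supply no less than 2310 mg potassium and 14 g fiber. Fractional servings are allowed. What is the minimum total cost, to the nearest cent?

Check every corner: each single food scaled to meet both minima, and each pair solved so both constraints bind.
spinach only: max(2310/688, 14/2) = 7 servings → $4.90.
almonds only: max(2310/267, 14/3) = 8.652 servings → $6.92.
bell pepper only: max(2310/199, 14/2) = 11.61 servings → $9.29.
pasta only: max(2310/55, 14/4) = 42 servings → $16.80.
spinach + almonds with both tight: 2.086 servings and 3.276 servings → $4.08.
spinach + bell pepper with both tight: 1.875 servings and 5.125 servings → $5.41.
spinach + pasta with both tight: 3.206 servings and 1.897 servings → $3.00.
almonds + bell pepper: the both-tight solution has a negative serving — not a feasible corner.
almonds + pasta with both targets exact would need a negative amount; discard.
bell pepper + pasta: intersection lies outside the first quadrant.
Cheapest feasible corner: $3.00.

$3.00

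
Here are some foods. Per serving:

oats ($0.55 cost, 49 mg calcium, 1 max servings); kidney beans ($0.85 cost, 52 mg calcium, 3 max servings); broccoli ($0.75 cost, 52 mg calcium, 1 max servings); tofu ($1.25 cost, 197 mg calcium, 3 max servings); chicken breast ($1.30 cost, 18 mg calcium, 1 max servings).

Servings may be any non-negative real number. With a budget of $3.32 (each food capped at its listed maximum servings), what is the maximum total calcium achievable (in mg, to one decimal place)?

523.2 mg

Calcium per dollar: tofu 157.6, oats 89.09, broccoli 69.33, kidney beans 61.18, chicken breast 13.85.
Take 2.656 servings of tofu: spends $3.32, +523.2 mg calcium (running total 523.2 mg).
Greedy by best ratio exhausts the cost allowance optimally: 523.2 mg.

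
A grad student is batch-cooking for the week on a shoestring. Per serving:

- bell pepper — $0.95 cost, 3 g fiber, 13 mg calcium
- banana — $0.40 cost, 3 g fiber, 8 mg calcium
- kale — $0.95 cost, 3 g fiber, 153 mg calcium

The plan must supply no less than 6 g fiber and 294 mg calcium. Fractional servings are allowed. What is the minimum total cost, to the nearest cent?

Two binding constraints pin down two serving amounts, so the optimal mix uses at most two foods. The candidates are each food alone (scaled to the tighter of fiber/calcium) and each pair with both constraints tight.
bell pepper only: max(6/3, 294/13) = 22.62 servings → $21.48.
banana only: max(6/3, 294/8) = 36.75 servings → $14.70.
kale only: max(6/3, 294/153) = 2 servings → $1.90.
bell pepper + banana: the both-tight solution has a negative serving — not a feasible corner.
bell pepper + kale with both tight: 0.08571 servings and 1.914 servings → $1.90.
banana + kale with both tight: 0.08276 servings and 1.917 servings → $1.85.
So the least-cost plan costs $1.85.

$1.85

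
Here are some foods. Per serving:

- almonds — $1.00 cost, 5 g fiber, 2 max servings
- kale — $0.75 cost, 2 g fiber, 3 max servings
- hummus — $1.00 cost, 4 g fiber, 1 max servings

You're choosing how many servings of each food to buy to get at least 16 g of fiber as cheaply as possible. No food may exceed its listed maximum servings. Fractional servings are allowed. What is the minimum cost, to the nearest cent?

Cost per g of fiber: almonds $0.2000, hummus $0.2500, kale $0.3750.
Take 2 servings of almonds: +10.0 g fiber for $2.00 (total $2.00, still need 6.0 g).
Take 1 serving of hummus: +4.0 g fiber for $1.00 (total $3.00, still need 2.0 g).
Take 1 serving of kale: +2.0 g fiber for $0.75 (total $3.75, still need 0.0 g).
Greedy by cheapest-per-g is optimal for a single linear constraint, so the minimum cost is $3.75.

$3.75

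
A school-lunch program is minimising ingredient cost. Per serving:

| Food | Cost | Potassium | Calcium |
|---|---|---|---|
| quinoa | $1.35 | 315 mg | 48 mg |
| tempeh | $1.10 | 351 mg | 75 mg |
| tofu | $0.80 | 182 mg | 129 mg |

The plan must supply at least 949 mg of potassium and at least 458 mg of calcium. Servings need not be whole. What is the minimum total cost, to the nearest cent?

An LP optimum is at a vertex; with two nutrient constraints at most two foods are used. Check each candidate.
quinoa only: max(949/315, 458/48) = 9.542 servings → $12.88.
tempeh only: max(949/351, 458/75) = 6.107 servings → $6.72.
tofu only: max(949/182, 458/129) = 5.214 servings → $4.17.
quinoa + tempeh: intersection lies outside the first quadrant.
quinoa + tofu with both tight: 1.225 servings and 3.095 servings → $4.13.
tempeh + tofu with both tight: 1.235 servings and 2.832 servings → $3.62.
So the least-cost plan costs $3.62.

$3.62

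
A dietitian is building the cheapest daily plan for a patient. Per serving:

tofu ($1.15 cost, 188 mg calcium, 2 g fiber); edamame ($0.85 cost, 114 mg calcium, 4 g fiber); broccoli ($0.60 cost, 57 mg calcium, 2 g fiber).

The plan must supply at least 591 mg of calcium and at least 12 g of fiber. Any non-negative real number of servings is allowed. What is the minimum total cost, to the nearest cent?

tofu only: max(591/188, 12/2) = 6 servings → $6.90.
edamame only: max(591/114, 12/4) = 5.184 servings → $4.41.
broccoli only: max(591/57, 12/2) = 10.37 servings → $6.22.
tofu + edamame with both tight: 1.901 servings and 2.05 servings → $3.93.
tofu + broccoli with both tight: 1.901 servings and 4.099 servings → $4.65.
edamame + broccoli (both tight): parallel constraints — no distinct corner.
The minimum over all feasible corners is $3.93.

$3.93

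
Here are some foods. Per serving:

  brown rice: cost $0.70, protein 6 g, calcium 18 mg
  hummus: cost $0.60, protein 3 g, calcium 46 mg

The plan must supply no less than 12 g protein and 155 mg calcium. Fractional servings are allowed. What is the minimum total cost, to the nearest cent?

A basic optimal solution has at most two foods positive. Try each food alone and each pair with both targets met exactly.
brown rice only: max(12/6, 155/18) = 8.611 servings → $6.03.
hummus only: max(12/3, 155/46) = 4 servings → $2.40.
brown rice + hummus with both tight: 0.3919 servings and 3.216 servings → $2.20.
The minimum over all feasible corners is $2.20.

$2.20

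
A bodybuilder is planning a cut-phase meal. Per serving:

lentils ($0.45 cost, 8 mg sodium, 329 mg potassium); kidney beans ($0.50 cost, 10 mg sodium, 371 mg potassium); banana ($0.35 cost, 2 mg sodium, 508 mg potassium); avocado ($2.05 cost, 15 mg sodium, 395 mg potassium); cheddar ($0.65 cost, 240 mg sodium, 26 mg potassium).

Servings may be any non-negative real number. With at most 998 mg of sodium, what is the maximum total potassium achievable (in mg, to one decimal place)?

253492.0 mg

Potassium per mg sodium: banana 254, lentils 41.12, kidney beans 37.1, avocado 26.33, cheddar 0.1083.
With no serving limits, spend the whole sodium allowance on banana: 998 mg / 2 mg × 508 mg = 253492.0 mg.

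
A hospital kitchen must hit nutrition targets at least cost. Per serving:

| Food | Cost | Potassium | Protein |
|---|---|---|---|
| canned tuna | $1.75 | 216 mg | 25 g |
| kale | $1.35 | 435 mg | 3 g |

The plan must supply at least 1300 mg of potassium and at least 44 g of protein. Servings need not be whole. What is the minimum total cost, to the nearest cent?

$5.64

Two binding constraints pin down two serving amounts, so the optimal mix uses at most two foods. The candidates are each food alone (scaled to the tighter of potassium/protein) and each pair with both constraints tight.
canned tuna only: max(1300/216, 44/25) = 6.019 servings → $10.53.
kale only: max(1300/435, 44/3) = 14.67 servings → $19.80.
canned tuna + kale with both tight: 1.49 servings and 2.249 servings → $5.64.
So the least-cost plan costs $5.64.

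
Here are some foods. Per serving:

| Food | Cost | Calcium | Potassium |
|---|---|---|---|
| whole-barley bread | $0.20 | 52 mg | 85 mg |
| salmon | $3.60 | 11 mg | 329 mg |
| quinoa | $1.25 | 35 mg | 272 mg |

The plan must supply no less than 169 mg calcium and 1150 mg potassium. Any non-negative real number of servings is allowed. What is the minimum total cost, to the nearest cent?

$2.71

whole-barley bread only: max(169/52, 1150/85) = 13.53 servings → $2.71.
salmon only: max(169/11, 1150/329) = 15.36 servings → $55.31.
quinoa only: max(169/35, 1150/272) = 4.829 servings → $6.04.
whole-barley bread + salmon with both tight: 2.656 servings and 2.809 servings → $10.64.
whole-barley bread + quinoa with both tight: 0.512 servings and 4.068 servings → $5.19.
salmon + quinoa: intersection lies outside the first quadrant.
Cheapest feasible corner: $2.71.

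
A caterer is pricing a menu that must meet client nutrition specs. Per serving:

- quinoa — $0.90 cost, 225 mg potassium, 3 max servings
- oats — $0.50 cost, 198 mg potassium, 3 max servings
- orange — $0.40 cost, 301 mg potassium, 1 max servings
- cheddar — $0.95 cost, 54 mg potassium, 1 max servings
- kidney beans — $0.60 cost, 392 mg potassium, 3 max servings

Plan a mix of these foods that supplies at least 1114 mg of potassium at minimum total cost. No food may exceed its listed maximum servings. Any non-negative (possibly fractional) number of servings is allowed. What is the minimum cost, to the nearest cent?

Cost per mg of potassium: orange $0.0013, kidney beans $0.0015, oats $0.0025, quinoa $0.0040, cheddar $0.0176.
Take 1 serving of orange: +301.0 mg potassium for $0.40 (total $0.40, still need 813.0 mg).
Take 2.074 servings of kidney beans: +813.0 mg potassium for $1.24 (total $1.64, still need 0.0 mg).
Filling from the cheapest source first is optimal under one linear minimum: $1.64.

$1.64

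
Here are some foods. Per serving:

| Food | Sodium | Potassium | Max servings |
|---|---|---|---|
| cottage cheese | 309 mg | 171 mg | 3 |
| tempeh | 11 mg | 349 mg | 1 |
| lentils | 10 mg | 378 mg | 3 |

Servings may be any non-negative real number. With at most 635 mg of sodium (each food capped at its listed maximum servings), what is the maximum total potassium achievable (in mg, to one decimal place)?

Potassium per mg sodium: lentils 37.8, tempeh 31.73, cottage cheese 0.5534.
Take 3 servings of lentils: uses 30 mg sodium, +1134.0 mg potassium (running total 1134.0 mg).
Take 1 serving of tempeh: uses 11 mg sodium, +349.0 mg potassium (running total 1483.0 mg).
Take 1.922 servings of cottage cheese: uses 594 mg sodium, +328.7 mg potassium (running total 1811.7 mg).
Greedy by best ratio exhausts the sodium allowance optimally: 1811.7 mg.

1811.7 mg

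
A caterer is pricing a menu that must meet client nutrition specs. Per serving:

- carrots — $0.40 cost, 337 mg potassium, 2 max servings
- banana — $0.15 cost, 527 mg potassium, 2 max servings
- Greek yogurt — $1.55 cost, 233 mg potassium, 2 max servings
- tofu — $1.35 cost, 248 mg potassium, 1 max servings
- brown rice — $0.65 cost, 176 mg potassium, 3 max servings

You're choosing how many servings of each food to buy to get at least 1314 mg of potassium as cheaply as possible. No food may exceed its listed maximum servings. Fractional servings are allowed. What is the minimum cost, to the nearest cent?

Cost per mg of potassium: banana $0.0003, carrots $0.0012, brown rice $0.0037, tofu $0.0054, Greek yogurt $0.0067.
Take 2 servings of banana: +1054.0 mg potassium for $0.30 (total $0.30, still need 260.0 mg).
Take 0.7715 servings of carrots: +260.0 mg potassium for $0.31 (total $0.61, still need 0.0 mg).
Greedy by cheapest-per-mg is optimal for a single linear constraint, so the minimum cost is $0.61.

$0.61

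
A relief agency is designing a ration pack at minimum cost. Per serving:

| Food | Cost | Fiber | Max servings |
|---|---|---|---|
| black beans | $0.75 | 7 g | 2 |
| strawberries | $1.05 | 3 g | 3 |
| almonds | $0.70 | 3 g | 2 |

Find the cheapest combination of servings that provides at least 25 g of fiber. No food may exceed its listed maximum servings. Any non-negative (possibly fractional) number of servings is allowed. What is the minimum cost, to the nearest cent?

$4.65

Cost per g of fiber: black beans $0.1071, almonds $0.2333, strawberries $0.3500.
Take 2 servings of black beans: +14.0 g fiber for $1.50 (total $1.50, still need 11.0 g).
Take 2 servings of almonds: +6.0 g fiber for $1.40 (total $2.90, still need 5.0 g).
Take 1.667 servings of strawberries: +5.0 g fiber for $1.75 (total $4.65, still need 0.0 g).
Greedy by cheapest-per-g is optimal for a single linear constraint, so the minimum cost is $4.65.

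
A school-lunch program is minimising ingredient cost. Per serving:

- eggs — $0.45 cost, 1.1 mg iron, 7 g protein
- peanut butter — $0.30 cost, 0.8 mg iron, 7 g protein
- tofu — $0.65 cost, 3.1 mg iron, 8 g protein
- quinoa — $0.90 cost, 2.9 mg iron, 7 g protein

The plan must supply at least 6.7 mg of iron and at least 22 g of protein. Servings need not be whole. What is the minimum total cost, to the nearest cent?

The cheapest plan sits at a corner of the feasible region — with two constraints it uses at most two foods.
eggs only: max(6.7/1.1, 22/7) = 6.091 servings → $2.74.
peanut butter only: max(6.7/0.8, 22/7) = 8.375 servings → $2.51.
tofu only: max(6.7/3.1, 22/8) = 2.75 servings → $1.79.
quinoa only: max(6.7/2.9, 22/7) = 3.143 servings → $2.83.
eggs + peanut butter: the both-tight solution has a negative serving — not a feasible corner.
eggs + tofu with both tight: 1.132 servings and 1.76 servings → $1.65.
eggs + quinoa with both tight: 1.341 servings and 1.802 servings → $2.23.
peanut butter + tofu with both tight: 0.9542 servings and 1.915 servings → $1.53.
peanut butter + quinoa with both tight: 1.15 servings and 1.993 servings → $2.14.
tofu + quinoa with both targets exact would need a negative amount; discard.
So the least-cost plan costs $1.53.

$1.53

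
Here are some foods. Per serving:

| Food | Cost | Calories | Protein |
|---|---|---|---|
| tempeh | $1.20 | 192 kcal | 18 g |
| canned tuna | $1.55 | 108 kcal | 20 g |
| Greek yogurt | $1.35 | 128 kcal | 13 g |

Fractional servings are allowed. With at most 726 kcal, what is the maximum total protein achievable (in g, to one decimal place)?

134.4 g

Protein per kcal: canned tuna 0.1852, Greek yogurt 0.1016, tempeh 0.09375.
With no serving limits, spend the whole calories allowance on canned tuna: 726 kcal / 108 kcal × 20 g = 134.4 g.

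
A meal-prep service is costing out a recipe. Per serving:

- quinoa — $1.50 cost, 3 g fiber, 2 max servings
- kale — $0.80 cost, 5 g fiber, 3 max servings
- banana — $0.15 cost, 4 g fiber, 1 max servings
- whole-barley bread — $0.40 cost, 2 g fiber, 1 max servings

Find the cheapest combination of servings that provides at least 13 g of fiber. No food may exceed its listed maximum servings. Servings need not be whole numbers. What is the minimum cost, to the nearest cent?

$1.59

Cost per g of fiber: banana $0.0375, kale $0.1600, whole-barley bread $0.2000, quinoa $0.5000.
Take 1 serving of banana: +4.0 g fiber for $0.15 (total $0.15, still need 9.0 g).
Take 1.8 servings of kale: +9.0 g fiber for $1.44 (total $1.59, still need 0.0 g).
Filling from the cheapest source first is optimal under one linear minimum: $1.59.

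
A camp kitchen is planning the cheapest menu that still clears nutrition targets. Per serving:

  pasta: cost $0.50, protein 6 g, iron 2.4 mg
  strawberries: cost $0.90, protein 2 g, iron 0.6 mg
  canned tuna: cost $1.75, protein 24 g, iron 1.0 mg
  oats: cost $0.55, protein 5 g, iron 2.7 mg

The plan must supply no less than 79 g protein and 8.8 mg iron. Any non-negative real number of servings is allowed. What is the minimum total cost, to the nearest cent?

$5.92

pasta only: max(79/6, 8.8/2.4) = 13.17 servings → $6.58.
strawberries only: max(79/2, 8.8/0.6) = 39.5 servings → $35.55.
canned tuna only: max(79/24, 8.8/1.0) = 8.8 servings → $15.40.
oats only: max(79/5, 8.8/2.7) = 15.8 servings → $8.69.
pasta + strawberries with both targets exact would need a negative amount; discard.
pasta + canned tuna with both tight: 2.562 servings and 2.651 servings → $5.92.
pasta + oats: intersection lies outside the first quadrant.
strawberries + canned tuna with both tight: 10.66 servings and 2.403 servings → $13.80.
strawberries + oats: intersection lies outside the first quadrant.
canned tuna + oats with both tight: 2.831 servings and 2.211 servings → $6.17.
The minimum over all feasible corners is $5.92.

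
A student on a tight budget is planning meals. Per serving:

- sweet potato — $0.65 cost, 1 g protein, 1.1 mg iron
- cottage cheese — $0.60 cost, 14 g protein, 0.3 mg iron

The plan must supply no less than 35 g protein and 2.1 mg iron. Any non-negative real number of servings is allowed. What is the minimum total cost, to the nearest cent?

At the optimum either one food covers both requirements or two foods hit both targets exactly; no other combination can be cheaper.
sweet potato only: max(35/1, 2.1/1.1) = 35 servings → $22.75.
cottage cheese only: max(35/14, 2.1/0.3) = 7 servings → $4.20.
sweet potato + cottage cheese with both tight: 1.252 servings and 2.411 servings → $2.26.
Cheapest feasible corner: $2.26.

$2.26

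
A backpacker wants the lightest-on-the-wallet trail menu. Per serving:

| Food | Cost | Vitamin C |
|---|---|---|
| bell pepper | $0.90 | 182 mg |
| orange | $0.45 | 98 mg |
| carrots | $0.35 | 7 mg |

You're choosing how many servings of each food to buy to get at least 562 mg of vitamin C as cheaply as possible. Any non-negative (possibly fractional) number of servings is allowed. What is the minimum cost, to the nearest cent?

$2.58

Cost per mg of vitamin C: orange $0.0046, bell pepper $0.0049, carrots $0.0500.
With no serving limits, use only orange: 562 mg / 98 mg = 5.735 servings × $0.45 = $2.58.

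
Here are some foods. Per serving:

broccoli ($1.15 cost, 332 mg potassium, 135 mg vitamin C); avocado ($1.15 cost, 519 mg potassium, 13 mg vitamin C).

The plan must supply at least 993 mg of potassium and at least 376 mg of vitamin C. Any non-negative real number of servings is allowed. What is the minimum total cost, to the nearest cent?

$3.35

Check every corner: each single food scaled to meet both minima, and each pair solved so both constraints bind.
broccoli only: max(993/332, 376/135) = 2.991 servings → $3.44.
avocado only: max(993/519, 376/13) = 28.92 servings → $33.26.
broccoli + avocado with both tight: 2.772 servings and 0.1403 servings → $3.35.
The minimum over all feasible corners is $3.35.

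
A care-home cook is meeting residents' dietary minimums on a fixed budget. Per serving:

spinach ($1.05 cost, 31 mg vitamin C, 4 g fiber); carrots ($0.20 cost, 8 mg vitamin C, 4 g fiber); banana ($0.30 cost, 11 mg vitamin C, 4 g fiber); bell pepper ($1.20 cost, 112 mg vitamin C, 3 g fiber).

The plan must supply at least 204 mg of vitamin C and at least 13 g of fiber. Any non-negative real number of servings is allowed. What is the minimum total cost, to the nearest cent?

$2.41

The cheapest plan sits at a corner of the feasible region — with two constraints it uses at most two foods.
spinach only: max(204/31, 13/4) = 6.581 servings → $6.91.
carrots only: max(204/8, 13/4) = 25.5 servings → $5.10.
banana only: max(204/11, 13/4) = 18.55 servings → $5.56.
bell pepper only: max(204/112, 13/3) = 4.333 servings → $5.20.
spinach + carrots: the both-tight solution has a negative serving — not a feasible corner.
spinach + banana with both targets exact would need a negative amount; discard.
spinach + bell pepper with both tight: 2.377 servings and 1.163 servings → $3.89.
carrots + banana with both targets exact would need a negative amount; discard.
carrots + bell pepper with both tight: 1.991 servings and 1.679 servings → $2.41.
banana + bell pepper with both tight: 2.034 servings and 1.622 servings → $2.56.
So the least-cost plan costs $2.41.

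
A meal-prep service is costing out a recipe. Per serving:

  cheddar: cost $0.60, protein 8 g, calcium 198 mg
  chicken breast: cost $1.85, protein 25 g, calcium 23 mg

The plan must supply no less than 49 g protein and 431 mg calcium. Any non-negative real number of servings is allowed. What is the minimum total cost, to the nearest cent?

$3.64

Compare the cost at each extreme point of the feasible region.
cheddar only: max(49/8, 431/198) = 6.125 servings → $3.67.
chicken breast only: max(49/25, 431/23) = 18.74 servings → $34.67.
cheddar + chicken breast with both tight: 2.024 servings and 1.312 servings → $3.64.
The minimum over all feasible corners is $3.64.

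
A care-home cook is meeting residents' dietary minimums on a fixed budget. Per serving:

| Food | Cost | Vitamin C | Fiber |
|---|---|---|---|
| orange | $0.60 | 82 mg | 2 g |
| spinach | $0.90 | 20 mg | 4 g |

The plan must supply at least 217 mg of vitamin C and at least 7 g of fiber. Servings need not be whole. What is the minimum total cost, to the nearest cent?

For a min-cost LP with two ≥-constraints, a basic feasible solution has at most two positive variables.
orange only: max(217/82, 7/2) = 3.5 servings → $2.10.
spinach only: max(217/20, 7/4) = 10.85 servings → $9.77.
orange + spinach with both tight: 2.528 servings and 0.4861 servings → $1.95.
The minimum over all feasible corners is $1.95.

$1.95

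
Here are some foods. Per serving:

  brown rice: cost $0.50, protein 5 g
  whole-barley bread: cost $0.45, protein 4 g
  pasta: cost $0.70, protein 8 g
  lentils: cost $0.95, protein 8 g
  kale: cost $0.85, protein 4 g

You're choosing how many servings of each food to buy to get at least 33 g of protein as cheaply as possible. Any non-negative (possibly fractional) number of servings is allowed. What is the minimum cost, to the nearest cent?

$2.89

Cost per g of protein: pasta $0.0875, brown rice $0.1000, whole-barley bread $0.1125, lentils $0.1187, kale $0.2125.
With no serving limits, use only pasta: 33 g / 8 g = 4.125 servings × $0.70 = $2.89.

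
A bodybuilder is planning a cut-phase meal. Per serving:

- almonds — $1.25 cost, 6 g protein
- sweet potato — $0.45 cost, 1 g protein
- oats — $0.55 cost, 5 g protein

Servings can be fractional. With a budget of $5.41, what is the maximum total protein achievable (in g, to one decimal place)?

49.2 g

Protein per dollar: oats 9.091, almonds 4.8, sweet potato 2.222.
With no serving limits, spend the whole cost allowance on oats: $5.41 / $0.55 × 5 g = 49.2 g.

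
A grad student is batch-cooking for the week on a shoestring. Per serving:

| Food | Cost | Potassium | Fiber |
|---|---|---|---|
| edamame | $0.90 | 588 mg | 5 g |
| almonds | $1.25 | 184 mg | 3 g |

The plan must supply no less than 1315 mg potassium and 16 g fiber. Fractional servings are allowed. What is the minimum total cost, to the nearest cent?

$2.88

Minimising a linear cost over {potassium ≥ 1315, fiber ≥ 16, servings ≥ 0} — the optimum is at a vertex, using one or two foods.
edamame only: max(1315/588, 16/5) = 3.2 servings → $2.88.
almonds only: max(1315/184, 16/3) = 7.147 servings → $8.93.
edamame + almonds with both tight: 1.186 servings and 3.357 servings → $5.26.
So the least-cost plan costs $2.88.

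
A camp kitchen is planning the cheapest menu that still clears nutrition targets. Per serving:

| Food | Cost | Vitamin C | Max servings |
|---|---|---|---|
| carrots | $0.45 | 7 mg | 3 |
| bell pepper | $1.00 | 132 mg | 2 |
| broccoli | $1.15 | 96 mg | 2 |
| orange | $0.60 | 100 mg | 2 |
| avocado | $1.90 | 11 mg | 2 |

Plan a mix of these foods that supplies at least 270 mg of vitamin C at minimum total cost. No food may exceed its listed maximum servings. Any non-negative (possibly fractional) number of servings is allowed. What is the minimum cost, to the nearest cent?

$1.73

Cost per mg of vitamin C: orange $0.0060, bell pepper $0.0076, broccoli $0.0120, carrots $0.0643, avocado $0.1727.
Take 2 servings of orange: +200.0 mg vitamin C for $1.20 (total $1.20, still need 70.0 mg).
Take 0.5303 servings of bell pepper: +70.0 mg vitamin C for $0.53 (total $1.73, still need 0.0 mg).
Filling from the cheapest source first is optimal under one linear minimum: $1.73.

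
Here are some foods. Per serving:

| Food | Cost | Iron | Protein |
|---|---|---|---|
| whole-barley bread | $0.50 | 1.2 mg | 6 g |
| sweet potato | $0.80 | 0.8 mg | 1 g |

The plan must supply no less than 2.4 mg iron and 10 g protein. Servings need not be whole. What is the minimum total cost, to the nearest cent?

For a min-cost LP with two ≥-constraints, a basic feasible solution has at most two positive variables.
whole-barley bread only: max(2.4/1.2, 10/6) = 2 servings → $1.00.
sweet potato only: max(2.4/0.8, 10/1) = 10 servings → $8.00.
whole-barley bread + sweet potato with both tight: 1.556 servings and 0.6667 servings → $1.31.
The minimum over all feasible corners is $1.00.

$1.00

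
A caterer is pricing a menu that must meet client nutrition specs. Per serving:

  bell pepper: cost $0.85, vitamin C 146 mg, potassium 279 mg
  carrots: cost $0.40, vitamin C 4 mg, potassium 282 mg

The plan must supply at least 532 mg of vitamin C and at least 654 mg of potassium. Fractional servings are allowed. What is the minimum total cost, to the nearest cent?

$3.10

The cheapest plan sits at a corner of the feasible region — with two constraints it uses at most two foods.
bell pepper only: max(532/146, 654/279) = 3.644 servings → $3.10.
carrots only: max(532/4, 654/282) = 133 servings → $53.20.
bell pepper + carrots with both targets exact would need a negative amount; discard.
The minimum over all feasible corners is $3.10.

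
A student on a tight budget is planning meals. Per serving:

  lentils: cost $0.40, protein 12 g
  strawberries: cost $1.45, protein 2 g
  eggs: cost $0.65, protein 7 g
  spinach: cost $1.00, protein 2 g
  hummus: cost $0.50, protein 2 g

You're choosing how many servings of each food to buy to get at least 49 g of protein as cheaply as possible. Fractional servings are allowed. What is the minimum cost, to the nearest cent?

Cost per g of protein: lentils $0.0333, eggs $0.0929, hummus $0.2500, spinach $0.5000, strawberries $0.7250.
With no serving limits, use only lentils: 49 g / 12 g = 4.083 servings × $0.40 = $1.63.

$1.63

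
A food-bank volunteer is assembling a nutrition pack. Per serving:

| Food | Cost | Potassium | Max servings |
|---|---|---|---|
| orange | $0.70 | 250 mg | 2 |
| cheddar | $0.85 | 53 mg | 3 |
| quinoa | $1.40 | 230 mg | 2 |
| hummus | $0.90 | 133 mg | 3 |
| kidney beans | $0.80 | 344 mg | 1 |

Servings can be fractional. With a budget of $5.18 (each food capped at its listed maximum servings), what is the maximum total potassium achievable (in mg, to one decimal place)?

1330.6 mg

Potassium per dollar: kidney beans 430, orange 357.1, quinoa 164.3, hummus 147.8, cheddar 62.35.
Take 1 serving of kidney beans: spends $0.80, +344.0 mg potassium (running total 344.0 mg).
Take 2 servings of orange: spends $1.40, +500.0 mg potassium (running total 844.0 mg).
Take 2 servings of quinoa: spends $2.80, +460.0 mg potassium (running total 1304.0 mg).
Take 0.2 servings of hummus: spends $0.18, +26.6 mg potassium (running total 1330.6 mg).
Greedy by best ratio exhausts the cost allowance optimally: 1330.6 mg.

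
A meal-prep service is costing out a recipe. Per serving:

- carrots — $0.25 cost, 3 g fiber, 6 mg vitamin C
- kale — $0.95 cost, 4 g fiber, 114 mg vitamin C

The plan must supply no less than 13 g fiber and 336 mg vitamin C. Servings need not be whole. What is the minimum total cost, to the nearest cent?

$2.89

Check every corner: each single food scaled to meet both minima, and each pair solved so both constraints bind.
carrots only: max(13/3, 336/6) = 56 servings → $14.00.
kale only: max(13/4, 336/114) = 3.25 servings → $3.09.
carrots + kale with both tight: 0.434 servings and 2.925 servings → $2.89.
The minimum over all feasible corners is $2.89.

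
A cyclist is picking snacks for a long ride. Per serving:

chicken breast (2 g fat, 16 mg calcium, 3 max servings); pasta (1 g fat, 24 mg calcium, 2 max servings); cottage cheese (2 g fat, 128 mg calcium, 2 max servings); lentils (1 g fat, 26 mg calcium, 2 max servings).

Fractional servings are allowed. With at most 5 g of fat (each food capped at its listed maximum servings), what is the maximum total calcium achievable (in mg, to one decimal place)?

282.0 mg

Calcium per g fat: cottage cheese 64, lentils 26, pasta 24, chicken breast 8.
Take 2 servings of cottage cheese: uses 4 g fat, +256.0 mg calcium (running total 256.0 mg).
Take 1 serving of lentils: uses 1 g fat, +26.0 mg calcium (running total 282.0 mg).
Filling greedily by calcium-per-g fat is optimal for one linear limit, giving 282.0 mg.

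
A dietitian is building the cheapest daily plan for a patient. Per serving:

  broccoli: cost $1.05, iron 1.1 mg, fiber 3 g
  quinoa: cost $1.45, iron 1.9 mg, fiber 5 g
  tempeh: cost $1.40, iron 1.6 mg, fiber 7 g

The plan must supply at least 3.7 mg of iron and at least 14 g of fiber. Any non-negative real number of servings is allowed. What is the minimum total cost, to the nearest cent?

$3.10

broccoli only: max(3.7/1.1, 14/3) = 4.667 servings → $4.90.
quinoa only: max(3.7/1.9, 14/5) = 2.8 servings → $4.06.
tempeh only: max(3.7/1.6, 14/7) = 2.312 servings → $3.24.
broccoli + quinoa: intersection lies outside the first quadrant.
broccoli + tempeh with both tight: 1.207 servings and 1.483 servings → $3.34.
quinoa + tempeh with both tight: 0.6604 servings and 1.528 servings → $3.10.
The minimum over all feasible corners is $3.10.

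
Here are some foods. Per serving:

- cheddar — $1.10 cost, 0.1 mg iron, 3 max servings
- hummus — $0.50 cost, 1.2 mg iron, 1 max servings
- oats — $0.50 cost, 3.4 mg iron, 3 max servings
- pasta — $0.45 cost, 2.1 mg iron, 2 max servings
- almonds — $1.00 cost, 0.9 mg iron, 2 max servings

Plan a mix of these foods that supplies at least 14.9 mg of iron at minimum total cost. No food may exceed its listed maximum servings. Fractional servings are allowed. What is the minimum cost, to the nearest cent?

$2.61

Cost per mg of iron: oats $0.1471, pasta $0.2143, hummus $0.4167, almonds $1.1111, cheddar $11.0000.
Take 3 servings of oats: +10.2 mg iron for $1.50 (total $1.50, still need 4.7 mg).
Take 2 servings of pasta: +4.2 mg iron for $0.90 (total $2.40, still need 0.5 mg).
Take 0.4167 servings of hummus: +0.5 mg iron for $0.21 (total $2.61, still need 0.0 mg).
Greedy by cheapest-per-mg is optimal for a single linear constraint, so the minimum cost is $2.61.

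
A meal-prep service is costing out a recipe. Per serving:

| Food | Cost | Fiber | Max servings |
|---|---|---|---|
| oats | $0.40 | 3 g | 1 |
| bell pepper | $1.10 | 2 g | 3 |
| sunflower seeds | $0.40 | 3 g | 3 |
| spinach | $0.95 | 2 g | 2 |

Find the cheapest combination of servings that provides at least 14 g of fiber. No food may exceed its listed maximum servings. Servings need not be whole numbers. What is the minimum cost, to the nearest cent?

Cost per g of fiber: oats $0.1333, sunflower seeds $0.1333, spinach $0.4750, bell pepper $0.5500.
Take 1 serving of oats: +3.0 g fiber for $0.40 (total $0.40, still need 11.0 g).
Take 3 servings of sunflower seeds: +9.0 g fiber for $1.20 (total $1.60, still need 2.0 g).
Take 1 serving of spinach: +2.0 g fiber for $0.95 (total $2.55, still need 0.0 g).
Greedy by cheapest-per-g is optimal for a single linear constraint, so the minimum cost is $2.55.

$2.55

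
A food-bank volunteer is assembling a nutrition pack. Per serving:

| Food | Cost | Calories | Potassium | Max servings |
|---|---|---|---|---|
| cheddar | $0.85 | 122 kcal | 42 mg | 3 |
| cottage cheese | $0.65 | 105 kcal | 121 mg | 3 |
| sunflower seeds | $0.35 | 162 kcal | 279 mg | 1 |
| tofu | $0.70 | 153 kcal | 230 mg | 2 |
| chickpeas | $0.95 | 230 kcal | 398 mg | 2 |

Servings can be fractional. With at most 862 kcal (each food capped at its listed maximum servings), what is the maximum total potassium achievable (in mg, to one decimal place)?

Potassium per kcal: chickpeas 1.73, sunflower seeds 1.722, tofu 1.503, cottage cheese 1.152, cheddar 0.3443.
Take 2 servings of chickpeas: uses 460 kcal, +796.0 mg potassium (running total 796.0 mg).
Take 1 serving of sunflower seeds: uses 162 kcal, +279.0 mg potassium (running total 1075.0 mg).
Take 1.569 servings of tofu: uses 240 kcal, +360.8 mg potassium (running total 1435.8 mg).
Filling greedily by potassium-per-kcal is optimal for one linear limit, giving 1435.8 mg.

1435.8 mg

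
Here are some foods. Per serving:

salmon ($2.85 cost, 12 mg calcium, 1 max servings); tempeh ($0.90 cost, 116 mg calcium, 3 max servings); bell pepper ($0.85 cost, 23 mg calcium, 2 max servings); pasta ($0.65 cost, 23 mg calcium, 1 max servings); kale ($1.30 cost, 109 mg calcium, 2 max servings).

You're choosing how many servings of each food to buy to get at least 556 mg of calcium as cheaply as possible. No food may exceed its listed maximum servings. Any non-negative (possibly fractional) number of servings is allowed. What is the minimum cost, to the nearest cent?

Cost per mg of calcium: tempeh $0.0078, kale $0.0119, pasta $0.0283, bell pepper $0.0370, salmon $0.2375.
Take 3 servings of tempeh: +348.0 mg calcium for $2.70 (total $2.70, still need 208.0 mg).
Take 1.908 servings of kale: +208.0 mg calcium for $2.48 (total $5.18, still need 0.0 mg).
Greedy by cheapest-per-mg is optimal for a single linear constraint, so the minimum cost is $5.18.

$5.18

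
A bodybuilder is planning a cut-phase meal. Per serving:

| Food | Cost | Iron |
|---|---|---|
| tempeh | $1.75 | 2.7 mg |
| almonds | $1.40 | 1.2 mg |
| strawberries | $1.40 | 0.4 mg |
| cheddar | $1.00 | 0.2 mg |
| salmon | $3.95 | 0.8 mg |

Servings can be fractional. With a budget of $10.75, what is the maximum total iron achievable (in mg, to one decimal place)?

Iron per dollar: tempeh 1.543, almonds 0.8571, strawberries 0.2857, salmon 0.2025, cheddar 0.2.
With no serving limits, spend the whole cost allowance on tempeh: $10.75 / $1.75 × 2.7 mg = 16.6 mg.

16.6 mg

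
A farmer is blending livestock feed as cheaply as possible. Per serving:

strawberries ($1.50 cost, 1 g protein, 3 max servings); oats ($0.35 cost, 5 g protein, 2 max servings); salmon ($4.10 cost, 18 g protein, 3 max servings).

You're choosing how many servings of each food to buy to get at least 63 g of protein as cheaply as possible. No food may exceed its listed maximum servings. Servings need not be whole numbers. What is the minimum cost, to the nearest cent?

Cost per g of protein: oats $0.0700, salmon $0.2278, strawberries $1.5000.
Take 2 servings of oats: +10.0 g protein for $0.70 (total $0.70, still need 53.0 g).
Take 2.944 servings of salmon: +53.0 g protein for $12.07 (total $12.77, still need 0.0 g).
Greedy by cheapest-per-g is optimal for a single linear constraint, so the minimum cost is $12.77.

$12.77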